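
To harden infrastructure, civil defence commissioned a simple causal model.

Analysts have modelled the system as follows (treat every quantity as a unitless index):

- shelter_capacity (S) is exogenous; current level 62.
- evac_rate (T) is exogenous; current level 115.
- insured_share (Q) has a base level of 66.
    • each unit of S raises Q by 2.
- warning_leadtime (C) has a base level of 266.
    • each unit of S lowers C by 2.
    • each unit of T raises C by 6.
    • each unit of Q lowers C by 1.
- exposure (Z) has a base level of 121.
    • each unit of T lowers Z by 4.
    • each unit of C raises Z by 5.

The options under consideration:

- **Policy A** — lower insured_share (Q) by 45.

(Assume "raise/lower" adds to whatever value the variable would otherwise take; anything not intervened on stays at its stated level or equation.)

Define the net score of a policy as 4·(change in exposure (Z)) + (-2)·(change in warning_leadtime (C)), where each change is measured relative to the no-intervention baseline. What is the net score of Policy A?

810

Baseline:
  S = 62
  T = 115
  Q = 66 + 2·62 = 190
  C = 266 − 2·62 + 6·115 − 190 = 642
  Z = 121 − 4·115 + 5·642 = 2871
Policy A (Q − 45):
  S = 62
  T = 115
  Q = 66 + 2·62 (−45 from intervention) = 145
  C = 266 − 2·62 + 6·115 − 145 = 687
  Z = 121 − 4·115 + 5·687 = 3096
ΔZ = 3096 − 2871 = 225; ΔC = 687 − 642 = 45
Score = 4·225 + (-2)·45 = 810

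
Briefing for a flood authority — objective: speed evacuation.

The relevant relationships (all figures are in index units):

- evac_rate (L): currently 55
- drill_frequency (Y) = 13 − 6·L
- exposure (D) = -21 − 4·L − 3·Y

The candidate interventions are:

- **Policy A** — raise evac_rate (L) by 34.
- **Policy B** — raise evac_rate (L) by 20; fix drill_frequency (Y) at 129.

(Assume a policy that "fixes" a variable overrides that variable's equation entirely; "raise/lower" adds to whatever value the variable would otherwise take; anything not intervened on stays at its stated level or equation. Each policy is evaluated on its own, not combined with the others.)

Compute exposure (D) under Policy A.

Policy A (L + 34):
  L = 55 + 34 = 89
  Y = 13 − 6·89 = -521
  D = -21 − 4·89 − 3·(-521) = 1186

1186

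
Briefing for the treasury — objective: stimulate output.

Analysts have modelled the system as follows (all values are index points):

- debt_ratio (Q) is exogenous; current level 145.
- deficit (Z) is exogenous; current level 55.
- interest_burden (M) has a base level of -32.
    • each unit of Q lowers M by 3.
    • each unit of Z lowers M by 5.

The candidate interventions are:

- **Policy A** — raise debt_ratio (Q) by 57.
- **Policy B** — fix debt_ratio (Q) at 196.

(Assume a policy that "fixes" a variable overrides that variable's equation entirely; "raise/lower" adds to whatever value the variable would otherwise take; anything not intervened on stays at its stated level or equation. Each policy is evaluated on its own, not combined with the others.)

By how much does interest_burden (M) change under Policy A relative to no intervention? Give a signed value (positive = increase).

Baseline:
  Q = 145
  Z = 55
  M = -32 − 3·145 − 5·55 = -742
Policy A (Q + 57):
  Q = 145 + 57 = 202
  Z = 55
  M = -32 − 3·202 − 5·55 = -913
Change in M: -913 − (-742) = -171

-171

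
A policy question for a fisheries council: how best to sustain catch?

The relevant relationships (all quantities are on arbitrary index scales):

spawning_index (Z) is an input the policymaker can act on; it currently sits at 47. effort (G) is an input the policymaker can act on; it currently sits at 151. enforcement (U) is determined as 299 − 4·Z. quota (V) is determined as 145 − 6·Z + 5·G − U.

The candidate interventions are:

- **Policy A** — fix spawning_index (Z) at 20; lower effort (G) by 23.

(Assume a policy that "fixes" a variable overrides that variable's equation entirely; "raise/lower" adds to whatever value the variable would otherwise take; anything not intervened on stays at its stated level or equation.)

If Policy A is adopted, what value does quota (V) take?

446

Policy A (Z := 20, G − 23):
  Z = 20
  G = 151 − 23 = 128
  U = 299 − 4·20 = 219
  V = 145 − 6·20 + 5·128 − 219 = 446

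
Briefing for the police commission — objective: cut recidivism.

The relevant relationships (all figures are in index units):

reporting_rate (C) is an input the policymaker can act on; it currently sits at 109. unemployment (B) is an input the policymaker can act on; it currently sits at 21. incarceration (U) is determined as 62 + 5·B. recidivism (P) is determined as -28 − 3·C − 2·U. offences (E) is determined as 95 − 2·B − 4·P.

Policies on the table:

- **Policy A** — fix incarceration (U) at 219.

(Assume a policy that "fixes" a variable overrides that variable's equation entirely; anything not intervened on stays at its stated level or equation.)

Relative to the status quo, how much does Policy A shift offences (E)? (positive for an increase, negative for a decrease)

416

Baseline:
  C = 109
  B = 21
  U = 62 + 5·21 = 167
  P = -28 − 3·109 − 2·167 = -689
  E = 95 − 2·21 − 4·(-689) = 2809
Policy A (U := 219):
  C = 109
  B = 21
  U = 219
  P = -28 − 3·109 − 2·219 = -793
  E = 95 − 2·21 − 4·(-793) = 3225
Change in E: 3225 − 2809 = 416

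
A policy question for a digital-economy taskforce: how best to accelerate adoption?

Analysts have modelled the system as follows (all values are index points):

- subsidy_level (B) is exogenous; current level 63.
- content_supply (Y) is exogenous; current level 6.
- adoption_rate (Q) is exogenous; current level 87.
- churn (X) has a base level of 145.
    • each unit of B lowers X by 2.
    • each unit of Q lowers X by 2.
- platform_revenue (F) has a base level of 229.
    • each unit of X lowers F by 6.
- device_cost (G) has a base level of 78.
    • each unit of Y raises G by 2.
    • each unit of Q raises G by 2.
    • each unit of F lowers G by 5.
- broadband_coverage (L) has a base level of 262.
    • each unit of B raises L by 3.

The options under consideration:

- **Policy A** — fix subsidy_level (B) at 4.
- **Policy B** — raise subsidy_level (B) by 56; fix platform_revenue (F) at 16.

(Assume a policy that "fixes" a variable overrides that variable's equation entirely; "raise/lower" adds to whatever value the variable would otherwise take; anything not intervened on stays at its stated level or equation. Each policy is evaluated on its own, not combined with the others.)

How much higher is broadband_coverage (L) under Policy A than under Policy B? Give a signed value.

Policy A (B := 4):
  B = 4
  L = 262 + 3·4 = 274
Policy B (B + 56, F := 16):
  B = 63 + 56 = 119
  L = 262 + 3·119 = 619
L: 274 − 619 = -345

-345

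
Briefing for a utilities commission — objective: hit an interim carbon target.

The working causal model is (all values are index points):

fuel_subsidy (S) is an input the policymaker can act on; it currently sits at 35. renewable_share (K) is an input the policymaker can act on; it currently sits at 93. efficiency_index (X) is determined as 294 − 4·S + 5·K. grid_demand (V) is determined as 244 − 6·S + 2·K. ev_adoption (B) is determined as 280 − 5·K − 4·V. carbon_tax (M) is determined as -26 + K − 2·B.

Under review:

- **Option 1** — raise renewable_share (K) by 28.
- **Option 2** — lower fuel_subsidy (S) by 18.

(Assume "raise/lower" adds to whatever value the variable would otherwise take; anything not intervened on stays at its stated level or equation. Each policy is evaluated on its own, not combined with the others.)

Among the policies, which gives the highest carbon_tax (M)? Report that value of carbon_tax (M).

3061

Option 1 (K + 28):
  S = 35
  K = 93 + 28 = 121
  V = 244 − 6·35 + 2·121 = 276
  B = 280 − 5·121 − 4·276 = -1429
  M = -26 + 121 − 2·(-1429) = 2953
Option 2 (S − 18):
  S = 35 − 18 = 17
  K = 93
  V = 244 − 6·17 + 2·93 = 328
  B = 280 − 5·93 − 4·328 = -1497
  M = -26 + 93 − 2·(-1497) = 3061
Comparing — Option 1: M=2953, Option 2: M=3061. Highest is 3061 (Option 2).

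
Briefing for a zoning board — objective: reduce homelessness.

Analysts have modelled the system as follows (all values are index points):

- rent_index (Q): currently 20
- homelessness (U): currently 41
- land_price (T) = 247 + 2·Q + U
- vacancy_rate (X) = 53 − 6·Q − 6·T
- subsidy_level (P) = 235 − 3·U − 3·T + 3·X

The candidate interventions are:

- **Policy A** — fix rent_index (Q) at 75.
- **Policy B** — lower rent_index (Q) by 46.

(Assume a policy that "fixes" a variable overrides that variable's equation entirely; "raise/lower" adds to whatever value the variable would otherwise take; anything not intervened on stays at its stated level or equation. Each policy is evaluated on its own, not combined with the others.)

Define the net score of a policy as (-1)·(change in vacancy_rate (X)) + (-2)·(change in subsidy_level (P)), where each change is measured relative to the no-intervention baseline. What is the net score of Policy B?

-6348

Baseline:
  Q = 20
  U = 41
  T = 247 + 2·20 + 41 = 328
  X = 53 − 6·20 − 6·328 = -2035
  P = 235 − 3·41 − 3·328 + 3·(-2035) = -6977
Policy B (Q − 46):
  Q = 20 − 46 = -26
  U = 41
  T = 247 + 2·(-26) + 41 = 236
  X = 53 − 6·(-26) − 6·236 = -1207
  P = 235 − 3·41 − 3·236 + 3·(-1207) = -4217
ΔX = -1207 − (-2035) = 828; ΔP = -4217 − (-6977) = 2760
Score = (-1)·828 + (-2)·2760 = -6348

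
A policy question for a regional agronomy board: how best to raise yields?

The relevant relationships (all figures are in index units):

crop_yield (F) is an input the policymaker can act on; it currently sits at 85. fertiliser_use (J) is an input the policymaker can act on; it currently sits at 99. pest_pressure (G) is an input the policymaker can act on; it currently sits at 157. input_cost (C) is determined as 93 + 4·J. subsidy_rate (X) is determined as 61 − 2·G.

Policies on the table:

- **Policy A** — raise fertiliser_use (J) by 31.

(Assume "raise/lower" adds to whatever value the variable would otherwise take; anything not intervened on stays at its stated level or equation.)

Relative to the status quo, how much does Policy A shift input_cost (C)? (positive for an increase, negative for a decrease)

124

Baseline:
  J = 99
  C = 93 + 4·99 = 489
Policy A (J + 31):
  J = 99 + 31 = 130
  C = 93 + 4·130 = 613
Change in C: 613 − 489 = 124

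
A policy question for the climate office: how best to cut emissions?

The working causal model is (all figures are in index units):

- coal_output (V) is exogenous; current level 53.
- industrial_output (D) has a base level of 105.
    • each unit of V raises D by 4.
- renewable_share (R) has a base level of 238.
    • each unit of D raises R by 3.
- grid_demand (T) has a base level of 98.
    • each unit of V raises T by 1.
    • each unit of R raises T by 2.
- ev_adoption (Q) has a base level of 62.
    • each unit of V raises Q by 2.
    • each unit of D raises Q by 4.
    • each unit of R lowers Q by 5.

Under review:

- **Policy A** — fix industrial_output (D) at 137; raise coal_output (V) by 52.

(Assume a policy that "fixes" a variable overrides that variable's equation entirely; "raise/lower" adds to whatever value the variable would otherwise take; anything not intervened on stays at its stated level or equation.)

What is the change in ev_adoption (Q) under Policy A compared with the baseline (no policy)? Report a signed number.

2084

Baseline:
  V = 53
  D = 105 + 4·53 = 317
  R = 238 + 3·317 = 1189
  Q = 62 + 2·53 + 4·317 − 5·1189 = -4509
Policy A (D := 137, V + 52):
  V = 53 + 52 = 105
  D = 137
  R = 238 + 3·137 = 649
  Q = 62 + 2·105 + 4·137 − 5·649 = -2425
Change in Q: -2425 − (-4509) = 2084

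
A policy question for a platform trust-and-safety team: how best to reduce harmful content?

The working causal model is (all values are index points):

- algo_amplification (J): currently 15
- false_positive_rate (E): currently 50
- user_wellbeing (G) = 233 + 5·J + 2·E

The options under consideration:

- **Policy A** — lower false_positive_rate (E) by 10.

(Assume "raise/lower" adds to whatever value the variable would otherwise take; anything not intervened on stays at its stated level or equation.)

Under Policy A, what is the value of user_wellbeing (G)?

388

Policy A (E − 10):
  J = 15
  E = 50 − 10 = 40
  G = 233 + 5·15 + 2·40 = 388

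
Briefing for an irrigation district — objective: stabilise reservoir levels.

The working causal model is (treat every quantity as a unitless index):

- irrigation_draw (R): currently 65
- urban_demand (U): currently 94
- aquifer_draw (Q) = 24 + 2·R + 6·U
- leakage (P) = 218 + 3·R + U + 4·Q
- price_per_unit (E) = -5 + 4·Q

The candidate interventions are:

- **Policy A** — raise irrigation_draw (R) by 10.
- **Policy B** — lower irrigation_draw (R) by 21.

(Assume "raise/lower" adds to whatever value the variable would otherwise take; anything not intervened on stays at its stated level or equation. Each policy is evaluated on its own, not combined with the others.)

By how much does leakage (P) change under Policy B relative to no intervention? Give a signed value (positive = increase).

-231

Baseline:
  R = 65
  U = 94
  Q = 24 + 2·65 + 6·94 = 718
  P = 218 + 3·65 + 94 + 4·718 = 3379
Policy B (R − 21):
  R = 65 − 21 = 44
  U = 94
  Q = 24 + 2·44 + 6·94 = 676
  P = 218 + 3·44 + 94 + 4·676 = 3148
Change in P: 3148 − 3379 = -231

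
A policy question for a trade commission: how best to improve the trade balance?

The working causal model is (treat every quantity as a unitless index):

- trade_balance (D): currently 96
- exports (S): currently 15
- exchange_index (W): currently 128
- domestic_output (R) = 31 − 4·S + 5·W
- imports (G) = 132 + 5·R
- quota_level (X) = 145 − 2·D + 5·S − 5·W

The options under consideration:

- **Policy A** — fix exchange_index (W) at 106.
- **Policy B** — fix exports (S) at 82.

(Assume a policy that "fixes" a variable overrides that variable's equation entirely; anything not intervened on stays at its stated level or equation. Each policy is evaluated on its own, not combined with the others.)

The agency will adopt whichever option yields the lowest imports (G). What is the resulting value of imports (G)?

Policy A (W := 106):
  S = 15
  W = 106
  R = 31 − 4·15 + 5·106 = 501
  G = 132 + 5·501 = 2637
Policy B (S := 82):
  S = 82
  W = 128
  R = 31 − 4·82 + 5·128 = 343
  G = 132 + 5·343 = 1847
Comparing — Policy A: G=2637, Policy B: G=1847. Lowest is 1847 (Policy B).

1847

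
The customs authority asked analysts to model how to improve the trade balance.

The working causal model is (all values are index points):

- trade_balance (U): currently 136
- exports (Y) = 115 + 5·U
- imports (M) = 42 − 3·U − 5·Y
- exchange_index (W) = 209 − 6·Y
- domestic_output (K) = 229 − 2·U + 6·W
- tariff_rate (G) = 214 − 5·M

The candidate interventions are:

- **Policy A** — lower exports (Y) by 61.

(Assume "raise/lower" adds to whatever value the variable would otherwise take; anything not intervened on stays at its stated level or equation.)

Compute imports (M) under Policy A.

Policy A (Y − 61):
  U = 136
  Y = 115 + 5·136 (−61 from intervention) = 734
  M = 42 − 3·136 − 5·734 = -4036

-4036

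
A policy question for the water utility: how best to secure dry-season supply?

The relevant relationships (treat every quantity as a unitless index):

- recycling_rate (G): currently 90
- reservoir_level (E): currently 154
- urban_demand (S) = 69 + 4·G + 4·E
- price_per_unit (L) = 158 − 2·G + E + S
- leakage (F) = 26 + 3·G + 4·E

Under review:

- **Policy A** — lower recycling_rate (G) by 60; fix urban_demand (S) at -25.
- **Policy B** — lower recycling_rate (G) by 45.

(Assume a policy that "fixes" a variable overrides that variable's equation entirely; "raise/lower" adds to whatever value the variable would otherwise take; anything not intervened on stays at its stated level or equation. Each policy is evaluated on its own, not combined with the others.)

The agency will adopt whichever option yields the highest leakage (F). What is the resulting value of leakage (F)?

777

Policy A (G − 60, S := -25):
  G = 90 − 60 = 30
  E = 154
  F = 26 + 3·30 + 4·154 = 732
Policy B (G − 45):
  G = 90 − 45 = 45
  E = 154
  F = 26 + 3·45 + 4·154 = 777
Comparing — Policy A: F=732, Policy B: F=777. Highest is 777 (Policy B).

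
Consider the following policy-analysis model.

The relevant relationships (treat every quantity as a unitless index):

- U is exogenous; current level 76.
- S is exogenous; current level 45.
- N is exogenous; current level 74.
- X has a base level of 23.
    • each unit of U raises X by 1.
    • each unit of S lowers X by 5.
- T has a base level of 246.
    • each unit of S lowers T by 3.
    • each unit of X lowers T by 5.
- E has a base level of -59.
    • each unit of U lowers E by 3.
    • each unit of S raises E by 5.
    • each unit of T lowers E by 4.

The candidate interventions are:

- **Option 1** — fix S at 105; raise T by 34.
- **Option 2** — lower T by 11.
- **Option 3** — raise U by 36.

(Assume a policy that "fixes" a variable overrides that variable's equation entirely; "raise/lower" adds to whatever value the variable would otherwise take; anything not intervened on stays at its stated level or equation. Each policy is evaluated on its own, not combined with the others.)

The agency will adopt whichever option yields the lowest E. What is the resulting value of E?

Option 1 (S := 105, T + 34):
  U = 76
  S = 105
  X = 23 + 76 − 5·105 = -426
  T = 246 − 3·105 − 5·(-426) (+34 from intervention) = 2095
  E = -59 − 3·76 + 5·105 − 4·2095 = -8142
Option 2 (T − 11):
  U = 76
  S = 45
  X = 23 + 76 − 5·45 = -126
  T = 246 − 3·45 − 5·(-126) (−11 from intervention) = 730
  E = -59 − 3·76 + 5·45 − 4·730 = -2982
Option 3 (U + 36):
  U = 76 + 36 = 112
  S = 45
  X = 23 + 112 − 5·45 = -90
  T = 246 − 3·45 − 5·(-90) = 561
  E = -59 − 3·112 + 5·45 − 4·561 = -2414
Comparing — Option 1: E=-8142, Option 2: E=-2982, Option 3: E=-2414. Lowest is -8142 (Option 1).

-8142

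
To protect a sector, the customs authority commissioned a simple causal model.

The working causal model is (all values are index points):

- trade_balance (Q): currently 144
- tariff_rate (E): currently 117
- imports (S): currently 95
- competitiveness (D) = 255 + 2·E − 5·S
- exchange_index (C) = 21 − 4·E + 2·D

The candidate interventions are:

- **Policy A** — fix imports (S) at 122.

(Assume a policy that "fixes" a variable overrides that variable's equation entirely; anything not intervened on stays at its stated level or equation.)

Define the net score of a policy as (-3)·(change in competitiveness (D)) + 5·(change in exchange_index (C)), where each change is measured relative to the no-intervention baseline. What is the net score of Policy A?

Baseline:
  E = 117
  S = 95
  D = 255 + 2·117 − 5·95 = 14
  C = 21 − 4·117 + 2·14 = -419
Policy A (S := 122):
  E = 117
  S = 122
  D = 255 + 2·117 − 5·122 = -121
  C = 21 − 4·117 + 2·(-121) = -689
ΔD = -121 − 14 = -135; ΔC = -689 − (-419) = -270
Score = (-3)·(-135) + 5·(-270) = -945

-945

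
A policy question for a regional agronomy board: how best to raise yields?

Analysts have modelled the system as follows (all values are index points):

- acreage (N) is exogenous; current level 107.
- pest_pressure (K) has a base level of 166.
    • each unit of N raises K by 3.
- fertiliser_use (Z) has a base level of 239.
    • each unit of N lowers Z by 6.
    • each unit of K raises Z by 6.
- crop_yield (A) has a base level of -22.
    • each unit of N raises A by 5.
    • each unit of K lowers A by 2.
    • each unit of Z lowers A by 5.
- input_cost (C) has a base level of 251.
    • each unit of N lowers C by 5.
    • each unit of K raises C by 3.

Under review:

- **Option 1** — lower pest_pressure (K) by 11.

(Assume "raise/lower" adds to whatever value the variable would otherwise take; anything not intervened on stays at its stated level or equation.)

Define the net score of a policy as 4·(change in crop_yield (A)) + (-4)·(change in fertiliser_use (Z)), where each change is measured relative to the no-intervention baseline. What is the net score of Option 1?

Baseline:
  N = 107
  K = 166 + 3·107 = 487
  Z = 239 − 6·107 + 6·487 = 2519
  A = -22 + 5·107 − 2·487 − 5·2519 = -13056
Option 1 (K − 11):
  N = 107
  K = 166 + 3·107 (−11 from intervention) = 476
  Z = 239 − 6·107 + 6·476 = 2453
  A = -22 + 5·107 − 2·476 − 5·2453 = -12704
ΔA = -12704 − (-13056) = 352; ΔZ = 2453 − 2519 = -66
Score = 4·352 + (-4)·(-66) = 1672

1672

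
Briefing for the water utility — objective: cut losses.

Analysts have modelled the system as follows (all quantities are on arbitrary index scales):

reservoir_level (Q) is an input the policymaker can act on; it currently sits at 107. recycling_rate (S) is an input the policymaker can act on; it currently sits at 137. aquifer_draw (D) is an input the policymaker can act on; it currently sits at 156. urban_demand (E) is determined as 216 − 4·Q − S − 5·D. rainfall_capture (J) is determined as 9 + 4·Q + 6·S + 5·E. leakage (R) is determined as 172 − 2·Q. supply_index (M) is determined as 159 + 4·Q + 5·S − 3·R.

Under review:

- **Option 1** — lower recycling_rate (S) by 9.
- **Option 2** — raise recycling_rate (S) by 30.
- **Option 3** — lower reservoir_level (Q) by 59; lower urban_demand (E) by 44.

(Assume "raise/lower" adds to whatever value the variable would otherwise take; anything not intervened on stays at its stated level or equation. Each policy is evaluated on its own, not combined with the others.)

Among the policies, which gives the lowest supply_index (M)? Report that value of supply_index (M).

Option 1 (S − 9):
  Q = 107
  S = 137 − 9 = 128
  R = 172 − 2·107 = -42
  M = 159 + 4·107 + 5·128 − 3·(-42) = 1353
Option 2 (S + 30):
  Q = 107
  S = 137 + 30 = 167
  R = 172 − 2·107 = -42
  M = 159 + 4·107 + 5·167 − 3·(-42) = 1548
Option 3 (Q − 59, E − 44):
  Q = 107 − 59 = 48
  S = 137
  R = 172 − 2·48 = 76
  M = 159 + 4·48 + 5·137 − 3·76 = 808
Comparing — Option 1: M=1353, Option 2: M=1548, Option 3: M=808. Lowest is 808 (Option 3).

808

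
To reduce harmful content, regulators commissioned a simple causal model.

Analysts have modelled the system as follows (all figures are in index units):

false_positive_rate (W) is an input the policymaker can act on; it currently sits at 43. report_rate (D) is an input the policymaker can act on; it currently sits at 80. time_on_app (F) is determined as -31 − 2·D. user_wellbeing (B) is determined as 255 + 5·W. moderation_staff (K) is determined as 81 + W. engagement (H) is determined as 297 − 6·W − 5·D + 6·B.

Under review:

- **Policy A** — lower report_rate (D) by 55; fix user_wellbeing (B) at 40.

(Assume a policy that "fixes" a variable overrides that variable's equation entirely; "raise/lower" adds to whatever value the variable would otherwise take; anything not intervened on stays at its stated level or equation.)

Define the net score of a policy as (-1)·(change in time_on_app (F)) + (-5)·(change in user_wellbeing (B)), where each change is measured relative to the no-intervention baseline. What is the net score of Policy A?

Baseline:
  W = 43
  D = 80
  F = -31 − 2·80 = -191
  B = 255 + 5·43 = 470
Policy A (D − 55, B := 40):
  W = 43
  D = 80 − 55 = 25
  F = -31 − 2·25 = -81
  B = 40
ΔF = -81 − (-191) = 110; ΔB = 40 − 470 = -430
Score = (-1)·110 + (-5)·(-430) = 2040

2040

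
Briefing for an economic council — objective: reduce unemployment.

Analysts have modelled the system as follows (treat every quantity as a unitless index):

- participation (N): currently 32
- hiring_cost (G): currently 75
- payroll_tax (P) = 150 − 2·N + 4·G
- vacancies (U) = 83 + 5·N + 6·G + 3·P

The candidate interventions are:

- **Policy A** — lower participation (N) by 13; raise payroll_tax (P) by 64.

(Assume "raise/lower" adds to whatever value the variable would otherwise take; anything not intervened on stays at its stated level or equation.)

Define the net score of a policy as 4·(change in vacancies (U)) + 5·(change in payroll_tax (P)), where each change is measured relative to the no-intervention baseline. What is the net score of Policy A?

1270

Baseline:
  N = 32
  G = 75
  P = 150 − 2·32 + 4·75 = 386
  U = 83 + 5·32 + 6·75 + 3·386 = 1851
Policy A (N − 13, P + 64):
  N = 32 − 13 = 19
  G = 75
  P = 150 − 2·19 + 4·75 (+64 from intervention) = 476
  U = 83 + 5·19 + 6·75 + 3·476 = 2056
ΔU = 2056 − 1851 = 205; ΔP = 476 − 386 = 90
Score = 4·205 + 5·90 = 1270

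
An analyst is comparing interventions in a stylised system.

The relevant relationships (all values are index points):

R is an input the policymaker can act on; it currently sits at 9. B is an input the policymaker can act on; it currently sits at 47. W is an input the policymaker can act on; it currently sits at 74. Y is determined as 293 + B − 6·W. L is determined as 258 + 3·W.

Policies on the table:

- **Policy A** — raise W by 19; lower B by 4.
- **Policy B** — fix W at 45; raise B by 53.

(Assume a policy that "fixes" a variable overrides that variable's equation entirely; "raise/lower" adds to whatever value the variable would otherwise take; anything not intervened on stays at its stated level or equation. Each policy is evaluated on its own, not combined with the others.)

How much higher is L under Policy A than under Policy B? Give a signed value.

144

Policy A (W + 19, B − 4):
  W = 74 + 19 = 93
  L = 258 + 3·93 = 537
Policy B (W := 45, B + 53):
  W = 45
  L = 258 + 3·45 = 393
L: 537 − 393 = 144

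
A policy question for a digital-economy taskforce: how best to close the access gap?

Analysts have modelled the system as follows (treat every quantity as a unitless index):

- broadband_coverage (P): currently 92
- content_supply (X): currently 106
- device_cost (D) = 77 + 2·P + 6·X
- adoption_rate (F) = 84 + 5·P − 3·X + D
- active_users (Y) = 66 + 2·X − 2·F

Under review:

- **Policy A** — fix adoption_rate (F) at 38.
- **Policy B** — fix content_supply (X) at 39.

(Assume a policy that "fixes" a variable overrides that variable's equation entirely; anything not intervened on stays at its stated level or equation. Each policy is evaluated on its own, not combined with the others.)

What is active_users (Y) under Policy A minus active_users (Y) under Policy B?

Policy A (F := 38):
  P = 92
  X = 106
  D = 77 + 2·92 + 6·106 = 897
  F = 38
  Y = 66 + 2·106 − 2·38 = 202
Policy B (X := 39):
  P = 92
  X = 39
  D = 77 + 2·92 + 6·39 = 495
  F = 84 + 5·92 − 3·39 + 495 = 922
  Y = 66 + 2·39 − 2·922 = -1700
Y: 202 − (-1700) = 1902

1902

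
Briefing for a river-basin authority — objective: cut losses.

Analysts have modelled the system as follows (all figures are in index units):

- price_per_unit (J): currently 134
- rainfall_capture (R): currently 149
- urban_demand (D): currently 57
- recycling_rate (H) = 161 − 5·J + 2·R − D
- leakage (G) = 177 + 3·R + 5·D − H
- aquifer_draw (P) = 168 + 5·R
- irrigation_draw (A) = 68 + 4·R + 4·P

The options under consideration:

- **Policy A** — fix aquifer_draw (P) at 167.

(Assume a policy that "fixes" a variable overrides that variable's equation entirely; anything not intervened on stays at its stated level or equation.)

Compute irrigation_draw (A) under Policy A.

1332

Policy A (P := 167):
  R = 149
  P = 167
  A = 68 + 4·149 + 4·167 = 1332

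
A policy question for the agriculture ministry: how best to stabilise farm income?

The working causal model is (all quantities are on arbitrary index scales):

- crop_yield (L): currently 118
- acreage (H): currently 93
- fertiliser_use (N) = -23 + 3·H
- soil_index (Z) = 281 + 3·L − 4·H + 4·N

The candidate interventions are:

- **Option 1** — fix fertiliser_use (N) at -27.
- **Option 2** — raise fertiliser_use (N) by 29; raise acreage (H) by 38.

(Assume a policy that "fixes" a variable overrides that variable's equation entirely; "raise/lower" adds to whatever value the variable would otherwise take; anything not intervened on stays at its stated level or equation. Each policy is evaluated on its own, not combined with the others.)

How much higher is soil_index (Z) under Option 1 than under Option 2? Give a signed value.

-1552

Option 1 (N := -27):
  L = 118
  H = 93
  N = -27
  Z = 281 + 3·118 − 4·93 + 4·(-27) = 155
Option 2 (N + 29, H + 38):
  L = 118
  H = 93 + 38 = 131
  N = -23 + 3·131 (+29 from intervention) = 399
  Z = 281 + 3·118 − 4·131 + 4·399 = 1707
Z: 155 − 1707 = -1552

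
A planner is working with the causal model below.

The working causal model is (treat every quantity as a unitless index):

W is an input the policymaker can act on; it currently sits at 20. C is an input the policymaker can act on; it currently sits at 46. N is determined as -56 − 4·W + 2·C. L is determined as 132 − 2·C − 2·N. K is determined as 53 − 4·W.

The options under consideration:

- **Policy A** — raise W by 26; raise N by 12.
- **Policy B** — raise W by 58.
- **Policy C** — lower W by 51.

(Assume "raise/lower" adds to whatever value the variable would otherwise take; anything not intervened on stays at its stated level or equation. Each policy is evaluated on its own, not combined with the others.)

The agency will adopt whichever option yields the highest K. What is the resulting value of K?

177

Policy A (W + 26, N + 12):
  W = 20 + 26 = 46
  K = 53 − 4·46 = -131
Policy B (W + 58):
  W = 20 + 58 = 78
  K = 53 − 4·78 = -259
Policy C (W − 51):
  W = 20 − 51 = -31
  K = 53 − 4·(-31) = 177
Comparing — Policy A: K=-131, Policy B: K=-259, Policy C: K=177. Highest is 177 (Policy C).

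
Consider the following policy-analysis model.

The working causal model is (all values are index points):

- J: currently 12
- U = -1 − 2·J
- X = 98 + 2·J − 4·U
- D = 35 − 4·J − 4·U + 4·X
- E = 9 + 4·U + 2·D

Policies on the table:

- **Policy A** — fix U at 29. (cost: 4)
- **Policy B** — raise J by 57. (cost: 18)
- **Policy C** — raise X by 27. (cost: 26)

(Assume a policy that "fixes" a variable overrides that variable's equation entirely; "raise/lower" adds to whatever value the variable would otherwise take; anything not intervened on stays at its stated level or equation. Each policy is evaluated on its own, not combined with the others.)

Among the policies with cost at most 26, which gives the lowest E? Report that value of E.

Policy A (U := 29):
  J = 12
  U = 29
  X = 98 + 2·12 − 4·29 = 6
  D = 35 − 4·12 − 4·29 + 4·6 = -105
  E = 9 + 4·29 + 2·(-105) = -85
Policy B (J + 57):
  J = 12 + 57 = 69
  U = -1 − 2·69 = -139
  X = 98 + 2·69 − 4·(-139) = 792
  D = 35 − 4·69 − 4·(-139) + 4·792 = 3483
  E = 9 + 4·(-139) + 2·3483 = 6419
Policy C (X + 27):
  J = 12
  U = -1 − 2·12 = -25
  X = 98 + 2·12 − 4·(-25) (+27 from intervention) = 249
  D = 35 − 4·12 − 4·(-25) + 4·249 = 1083
  E = 9 + 4·(-25) + 2·1083 = 2075
Comparing — Policy A: E=-85, Policy B: E=6419, Policy C: E=2075. Lowest is -85 (Policy A).

-85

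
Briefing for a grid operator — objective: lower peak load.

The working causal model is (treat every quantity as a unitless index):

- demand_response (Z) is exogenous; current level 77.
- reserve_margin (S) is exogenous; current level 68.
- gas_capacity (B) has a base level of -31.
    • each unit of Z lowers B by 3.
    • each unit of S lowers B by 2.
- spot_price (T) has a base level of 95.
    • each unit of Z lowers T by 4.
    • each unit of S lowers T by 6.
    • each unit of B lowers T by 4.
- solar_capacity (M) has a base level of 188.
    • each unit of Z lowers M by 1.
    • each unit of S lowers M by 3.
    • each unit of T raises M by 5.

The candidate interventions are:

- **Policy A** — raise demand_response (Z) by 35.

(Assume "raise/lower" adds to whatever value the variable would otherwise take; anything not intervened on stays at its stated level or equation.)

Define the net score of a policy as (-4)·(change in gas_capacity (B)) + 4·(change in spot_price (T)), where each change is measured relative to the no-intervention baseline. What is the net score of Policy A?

Baseline:
  Z = 77
  S = 68
  B = -31 − 3·77 − 2·68 = -398
  T = 95 − 4·77 − 6·68 − 4·(-398) = 971
Policy A (Z + 35):
  Z = 77 + 35 = 112
  S = 68
  B = -31 − 3·112 − 2·68 = -503
  T = 95 − 4·112 − 6·68 − 4·(-503) = 1251
ΔB = -503 − (-398) = -105; ΔT = 1251 − 971 = 280
Score = (-4)·(-105) + 4·280 = 1540

1540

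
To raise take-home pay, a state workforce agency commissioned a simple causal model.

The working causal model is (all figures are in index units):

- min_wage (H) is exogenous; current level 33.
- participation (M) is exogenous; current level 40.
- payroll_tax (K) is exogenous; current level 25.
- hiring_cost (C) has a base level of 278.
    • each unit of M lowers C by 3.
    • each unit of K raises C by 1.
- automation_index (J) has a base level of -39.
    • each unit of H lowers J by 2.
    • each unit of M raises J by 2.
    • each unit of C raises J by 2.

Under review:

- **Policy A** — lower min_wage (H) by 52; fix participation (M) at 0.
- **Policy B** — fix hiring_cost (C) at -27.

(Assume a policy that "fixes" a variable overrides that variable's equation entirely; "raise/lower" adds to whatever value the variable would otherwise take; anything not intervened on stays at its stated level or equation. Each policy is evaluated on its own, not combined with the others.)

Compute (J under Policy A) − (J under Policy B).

684

Policy A (H − 52, M := 0):
  H = 33 − 52 = -19
  M = 0
  K = 25
  C = 278 − 3·0 + 25 = 303
  J = -39 − 2·(-19) + 2·0 + 2·303 = 605
Policy B (C := -27):
  H = 33
  M = 40
  K = 25
  C = -27
  J = -39 − 2·33 + 2·40 + 2·(-27) = -79
J: 605 − (-79) = 684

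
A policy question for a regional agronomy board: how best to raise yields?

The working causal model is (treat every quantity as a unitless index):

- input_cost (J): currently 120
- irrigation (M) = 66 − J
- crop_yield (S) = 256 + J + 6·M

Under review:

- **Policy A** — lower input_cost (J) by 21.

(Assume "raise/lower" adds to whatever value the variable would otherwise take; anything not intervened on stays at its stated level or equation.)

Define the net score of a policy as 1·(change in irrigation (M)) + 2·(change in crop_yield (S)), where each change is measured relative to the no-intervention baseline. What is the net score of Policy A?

231

Baseline:
  J = 120
  M = 66 − 120 = -54
  S = 256 + 120 + 6·(-54) = 52
Policy A (J − 21):
  J = 120 − 21 = 99
  M = 66 − 99 = -33
  S = 256 + 99 + 6·(-33) = 157
ΔM = -33 − (-54) = 21; ΔS = 157 − 52 = 105
Score = 1·21 + 2·105 = 231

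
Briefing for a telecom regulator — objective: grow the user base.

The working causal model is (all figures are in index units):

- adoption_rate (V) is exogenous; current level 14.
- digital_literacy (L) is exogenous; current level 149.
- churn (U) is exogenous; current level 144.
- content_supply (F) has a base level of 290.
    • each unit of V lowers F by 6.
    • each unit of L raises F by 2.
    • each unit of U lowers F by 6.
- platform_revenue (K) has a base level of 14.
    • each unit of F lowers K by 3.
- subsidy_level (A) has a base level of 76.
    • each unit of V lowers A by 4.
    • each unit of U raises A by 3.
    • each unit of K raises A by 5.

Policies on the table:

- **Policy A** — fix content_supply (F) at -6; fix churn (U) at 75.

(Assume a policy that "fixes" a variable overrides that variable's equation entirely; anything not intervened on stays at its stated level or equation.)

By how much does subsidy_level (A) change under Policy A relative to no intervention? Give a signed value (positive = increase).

-5517

Baseline:
  V = 14
  L = 149
  U = 144
  F = 290 − 6·14 + 2·149 − 6·144 = -360
  K = 14 − 3·(-360) = 1094
  A = 76 − 4·14 + 3·144 + 5·1094 = 5922
Policy A (F := -6, U := 75):
  V = 14
  L = 149
  U = 75
  F = -6
  K = 14 − 3·(-6) = 32
  A = 76 − 4·14 + 3·75 + 5·32 = 405
Change in A: 405 − 5922 = -5517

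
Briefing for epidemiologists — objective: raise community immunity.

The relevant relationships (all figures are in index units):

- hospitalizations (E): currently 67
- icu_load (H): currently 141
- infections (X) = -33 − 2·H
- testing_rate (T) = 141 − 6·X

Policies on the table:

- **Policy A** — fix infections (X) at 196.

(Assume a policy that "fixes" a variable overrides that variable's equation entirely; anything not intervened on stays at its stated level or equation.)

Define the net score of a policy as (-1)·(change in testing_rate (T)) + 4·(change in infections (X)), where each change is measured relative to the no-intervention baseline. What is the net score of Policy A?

Baseline:
  H = 141
  X = -33 − 2·141 = -315
  T = 141 − 6·(-315) = 2031
Policy A (X := 196):
  H = 141
  X = 196
  T = 141 − 6·196 = -1035
ΔT = -1035 − 2031 = -3066; ΔX = 196 − (-315) = 511
Score = (-1)·(-3066) + 4·511 = 5110

5110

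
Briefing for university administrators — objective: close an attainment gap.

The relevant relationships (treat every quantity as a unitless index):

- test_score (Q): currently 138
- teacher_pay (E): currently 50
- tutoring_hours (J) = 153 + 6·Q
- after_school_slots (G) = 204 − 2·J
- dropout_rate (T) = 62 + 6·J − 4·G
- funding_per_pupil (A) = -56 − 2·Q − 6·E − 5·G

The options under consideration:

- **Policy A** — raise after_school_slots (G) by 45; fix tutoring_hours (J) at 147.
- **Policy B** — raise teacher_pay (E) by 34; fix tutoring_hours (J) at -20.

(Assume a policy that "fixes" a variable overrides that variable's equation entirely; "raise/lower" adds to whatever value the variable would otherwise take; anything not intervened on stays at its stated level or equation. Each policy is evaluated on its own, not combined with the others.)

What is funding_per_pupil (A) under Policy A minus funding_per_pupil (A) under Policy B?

1649

Policy A (G + 45, J := 147):
  Q = 138
  E = 50
  J = 147
  G = 204 − 2·147 (+45 from intervention) = -45
  A = -56 − 2·138 − 6·50 − 5·(-45) = -407
Policy B (E + 34, J := -20):
  Q = 138
  E = 50 + 34 = 84
  J = -20
  G = 204 − 2·(-20) = 244
  A = -56 − 2·138 − 6·84 − 5·244 = -2056
A: -407 − (-2056) = 1649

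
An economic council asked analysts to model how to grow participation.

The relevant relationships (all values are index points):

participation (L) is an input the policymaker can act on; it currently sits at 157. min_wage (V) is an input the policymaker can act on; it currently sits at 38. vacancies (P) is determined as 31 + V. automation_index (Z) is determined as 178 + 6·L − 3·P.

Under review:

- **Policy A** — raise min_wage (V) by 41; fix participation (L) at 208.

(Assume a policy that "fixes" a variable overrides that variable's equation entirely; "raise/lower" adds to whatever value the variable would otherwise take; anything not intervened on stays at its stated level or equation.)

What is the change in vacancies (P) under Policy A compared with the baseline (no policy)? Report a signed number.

41

Baseline:
  V = 38
  P = 31 + 38 = 69
Policy A (V + 41, L := 208):
  V = 38 + 41 = 79
  P = 31 + 79 = 110
Change in P: 110 − 69 = 41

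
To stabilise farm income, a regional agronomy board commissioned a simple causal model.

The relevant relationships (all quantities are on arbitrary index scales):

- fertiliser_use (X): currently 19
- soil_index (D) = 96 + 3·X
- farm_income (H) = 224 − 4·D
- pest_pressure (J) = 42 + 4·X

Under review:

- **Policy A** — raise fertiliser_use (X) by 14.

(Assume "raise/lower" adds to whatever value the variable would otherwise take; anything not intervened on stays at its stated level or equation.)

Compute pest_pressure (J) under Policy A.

Policy A (X + 14):
  X = 19 + 14 = 33
  J = 42 + 4·33 = 174

174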